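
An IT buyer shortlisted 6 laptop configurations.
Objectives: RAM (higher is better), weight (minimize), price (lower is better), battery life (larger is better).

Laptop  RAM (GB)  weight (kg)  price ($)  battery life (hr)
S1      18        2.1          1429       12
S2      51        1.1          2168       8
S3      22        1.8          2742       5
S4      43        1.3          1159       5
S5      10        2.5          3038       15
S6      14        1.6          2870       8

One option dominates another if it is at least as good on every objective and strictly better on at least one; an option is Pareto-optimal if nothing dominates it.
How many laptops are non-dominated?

S1: not dominated.
S2: not dominated (best RAM).
S3: dominated by S2 (RAM 51≥22, weight 1.1≤1.8, price 2168≤2742, battery life 8≥5).
S4: not dominated (best price).
S5: not dominated (best battery life).
S6: dominated by S2 (RAM 51≥14, weight 1.1≤1.6, price 2168≤2870, battery life 8≥8).
Pareto-optimal: S1, S2, S4, S5 → 4.

4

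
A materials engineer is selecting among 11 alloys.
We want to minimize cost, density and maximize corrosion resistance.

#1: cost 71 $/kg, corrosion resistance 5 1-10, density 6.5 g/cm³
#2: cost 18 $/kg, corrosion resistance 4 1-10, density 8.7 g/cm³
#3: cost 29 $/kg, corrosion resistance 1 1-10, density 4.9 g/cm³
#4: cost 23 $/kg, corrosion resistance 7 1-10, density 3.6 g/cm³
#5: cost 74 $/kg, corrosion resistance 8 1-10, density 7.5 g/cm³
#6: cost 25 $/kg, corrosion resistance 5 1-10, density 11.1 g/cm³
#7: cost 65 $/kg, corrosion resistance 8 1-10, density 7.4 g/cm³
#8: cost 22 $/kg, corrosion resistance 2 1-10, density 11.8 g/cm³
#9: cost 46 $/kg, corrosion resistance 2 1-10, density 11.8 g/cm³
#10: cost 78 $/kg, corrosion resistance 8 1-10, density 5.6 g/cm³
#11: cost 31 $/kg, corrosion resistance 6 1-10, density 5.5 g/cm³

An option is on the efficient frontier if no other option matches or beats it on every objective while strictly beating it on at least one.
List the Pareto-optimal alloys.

#1: dominated by #4 (cost 23≤71, corrosion resistance 7≥5, density 3.6≤6.5).
#2: not dominated (best cost).
#3: dominated by #4 (cost 23≤29, corrosion resistance 7≥1, density 3.6≤4.9).
#4: not dominated (best density).
#5: dominated by #7 (cost 65≤74, corrosion resistance 8≥8, density 7.4≤7.5).
#6: dominated by #4 (cost 23≤25, corrosion resistance 7≥5, density 3.6≤11.1).
#7: not dominated.
#8: dominated by #2 (cost 18≤22, corrosion resistance 4≥2, density 8.7≤11.8).
#9: dominated by #2 (cost 18≤46, corrosion resistance 4≥2, density 8.7≤11.8).
#10: not dominated.
#11: dominated by #4 (cost 23≤31, corrosion resistance 7≥6, density 3.6≤5.5).

#2, #4, #7, #10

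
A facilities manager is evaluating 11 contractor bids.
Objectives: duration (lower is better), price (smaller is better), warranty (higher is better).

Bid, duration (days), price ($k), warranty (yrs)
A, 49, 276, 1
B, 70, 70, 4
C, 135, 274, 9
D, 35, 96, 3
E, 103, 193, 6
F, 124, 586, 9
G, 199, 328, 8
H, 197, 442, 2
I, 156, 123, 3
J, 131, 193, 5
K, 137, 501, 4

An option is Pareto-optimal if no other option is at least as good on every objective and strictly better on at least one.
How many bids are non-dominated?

5

A: dominated by D (duration 35≤49, price 96≤276, warranty 3≥1).
B: not dominated (best price).
C: not dominated.
D: not dominated (best duration).
E: not dominated.
F: not dominated.
G: dominated by C (duration 135≤199, price 274≤328, warranty 9≥8).
H: dominated by B (duration 70≤197, price 70≤442, warranty 4≥2).
I: dominated by B (duration 70≤156, price 70≤123, warranty 4≥3).
J: dominated by E (duration 103≤131, price 193≤193, warranty 6≥5).
K: dominated by B (duration 70≤137, price 70≤501, warranty 4≥4).
Pareto-optimal: B, C, D, E, F → 5.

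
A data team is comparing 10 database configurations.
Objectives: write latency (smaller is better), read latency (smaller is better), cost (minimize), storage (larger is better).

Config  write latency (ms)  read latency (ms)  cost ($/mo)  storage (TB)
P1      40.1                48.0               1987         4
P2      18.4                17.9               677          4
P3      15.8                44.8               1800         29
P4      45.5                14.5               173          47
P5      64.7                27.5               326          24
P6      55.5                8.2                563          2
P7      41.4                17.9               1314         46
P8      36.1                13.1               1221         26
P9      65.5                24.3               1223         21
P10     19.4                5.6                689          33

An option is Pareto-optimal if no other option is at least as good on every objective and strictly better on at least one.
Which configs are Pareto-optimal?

P1: dominated by P2 (write latency 18.4≤40.1, read latency 17.9≤48.0, cost 677≤1987, storage 4≥4).
P2: not dominated.
P3: not dominated (best write latency).
P4: not dominated (best cost).
P5: dominated by P4 (write latency 45.5≤64.7, read latency 14.5≤27.5, cost 173≤326, storage 47≥24).
P6: not dominated.
P7: not dominated.
P8: dominated by P10 (write latency 19.4≤36.1, read latency 5.6≤13.1, cost 689≤1221, storage 33≥26).
P9: dominated by P4 (write latency 45.5≤65.5, read latency 14.5≤24.3, cost 173≤1223, storage 47≥21).
P10: not dominated (best read latency).

P2, P3, P4, P6, P7, P10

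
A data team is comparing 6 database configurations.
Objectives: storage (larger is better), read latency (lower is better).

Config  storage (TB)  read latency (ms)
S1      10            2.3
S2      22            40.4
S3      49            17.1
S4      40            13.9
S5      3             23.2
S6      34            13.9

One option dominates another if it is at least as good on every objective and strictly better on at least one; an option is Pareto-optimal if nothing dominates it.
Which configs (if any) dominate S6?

S4

S4: storage 40≥34, read latency 13.9≤13.9 — dominates S6.
Others (S1, S2, S3, S5) are each worse than S6 on at least one objective.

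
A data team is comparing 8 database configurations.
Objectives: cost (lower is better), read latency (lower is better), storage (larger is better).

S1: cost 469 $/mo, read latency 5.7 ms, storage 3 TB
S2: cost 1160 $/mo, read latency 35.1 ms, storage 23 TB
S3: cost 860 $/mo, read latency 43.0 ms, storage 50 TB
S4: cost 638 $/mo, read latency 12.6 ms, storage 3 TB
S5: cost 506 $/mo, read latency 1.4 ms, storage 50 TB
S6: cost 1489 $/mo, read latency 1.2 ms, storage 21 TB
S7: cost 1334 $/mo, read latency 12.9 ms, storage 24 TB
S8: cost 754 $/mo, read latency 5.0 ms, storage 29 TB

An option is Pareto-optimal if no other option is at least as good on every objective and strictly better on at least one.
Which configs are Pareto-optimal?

S1: not dominated (best cost).
S2: dominated by S5 (cost 506≤1160, read latency 1.4≤35.1, storage 50≥23).
S3: dominated by S5 (cost 506≤860, read latency 1.4≤43.0, storage 50≥50).
S4: dominated by S1 (cost 469≤638, read latency 5.7≤12.6, storage 3≥3).
S5: not dominated.
S6: not dominated (best read latency).
S7: dominated by S5 (cost 506≤1334, read latency 1.4≤12.9, storage 50≥24).
S8: dominated by S5 (cost 506≤754, read latency 1.4≤5.0, storage 50≥29).

S1, S5, S6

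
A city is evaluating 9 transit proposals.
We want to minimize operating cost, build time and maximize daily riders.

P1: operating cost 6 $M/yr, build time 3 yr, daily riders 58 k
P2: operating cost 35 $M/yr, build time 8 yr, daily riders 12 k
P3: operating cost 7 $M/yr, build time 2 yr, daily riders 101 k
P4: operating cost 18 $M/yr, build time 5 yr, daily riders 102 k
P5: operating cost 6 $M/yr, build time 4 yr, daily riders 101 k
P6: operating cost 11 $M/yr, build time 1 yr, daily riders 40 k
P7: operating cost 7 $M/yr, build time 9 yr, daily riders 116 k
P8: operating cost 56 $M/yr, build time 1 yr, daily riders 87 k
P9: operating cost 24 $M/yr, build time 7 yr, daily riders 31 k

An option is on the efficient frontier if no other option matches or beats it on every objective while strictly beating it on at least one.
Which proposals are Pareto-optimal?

P1: not dominated.
P2: dominated by P1 (operating cost 6≤35, build time 3≤8, daily riders 58≥12).
P3: not dominated.
P4: not dominated.
P5: not dominated.
P6: not dominated.
P7: not dominated (best daily riders).
P8: not dominated.
P9: dominated by P1 (operating cost 6≤24, build time 3≤7, daily riders 58≥31).

P1, P3, P4, P5, P6, P7, P8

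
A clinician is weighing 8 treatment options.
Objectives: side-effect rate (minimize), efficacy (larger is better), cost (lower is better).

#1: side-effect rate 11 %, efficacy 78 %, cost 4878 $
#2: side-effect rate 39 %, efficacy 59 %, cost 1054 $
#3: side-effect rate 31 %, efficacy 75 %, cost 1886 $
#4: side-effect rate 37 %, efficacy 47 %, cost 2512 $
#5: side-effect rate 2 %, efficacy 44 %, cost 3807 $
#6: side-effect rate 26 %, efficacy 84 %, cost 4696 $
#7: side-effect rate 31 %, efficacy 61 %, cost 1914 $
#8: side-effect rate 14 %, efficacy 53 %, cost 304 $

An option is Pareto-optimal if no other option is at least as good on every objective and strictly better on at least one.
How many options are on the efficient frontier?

#1: not dominated.
#2: not dominated.
#3: not dominated.
#4: dominated by #3 (side-effect rate 31≤37, efficacy 75≥47, cost 1886≤2512).
#5: not dominated (best side-effect rate).
#6: not dominated (best efficacy).
#7: dominated by #3 (side-effect rate 31≤31, efficacy 75≥61, cost 1886≤1914).
#8: not dominated (best cost).
Pareto-optimal: #1, #2, #3, #5, #6, #8 → 6.

6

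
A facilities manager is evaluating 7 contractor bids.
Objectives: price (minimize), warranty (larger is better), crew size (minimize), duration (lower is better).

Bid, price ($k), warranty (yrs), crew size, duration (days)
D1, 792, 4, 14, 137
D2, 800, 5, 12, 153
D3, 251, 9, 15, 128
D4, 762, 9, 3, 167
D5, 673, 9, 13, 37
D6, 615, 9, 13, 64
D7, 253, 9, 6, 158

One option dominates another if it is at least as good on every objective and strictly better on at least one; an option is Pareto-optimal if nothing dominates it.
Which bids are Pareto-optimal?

D2, D3, D4, D5, D6, D7

D1: dominated by D5 (price 673≤792, warranty 9≥4, crew size 13≤14, duration 37≤137).
D2: not dominated.
D3: not dominated (best price).
D4: not dominated (best crew size).
D5: not dominated (best duration).
D6: not dominated.
D7: not dominated.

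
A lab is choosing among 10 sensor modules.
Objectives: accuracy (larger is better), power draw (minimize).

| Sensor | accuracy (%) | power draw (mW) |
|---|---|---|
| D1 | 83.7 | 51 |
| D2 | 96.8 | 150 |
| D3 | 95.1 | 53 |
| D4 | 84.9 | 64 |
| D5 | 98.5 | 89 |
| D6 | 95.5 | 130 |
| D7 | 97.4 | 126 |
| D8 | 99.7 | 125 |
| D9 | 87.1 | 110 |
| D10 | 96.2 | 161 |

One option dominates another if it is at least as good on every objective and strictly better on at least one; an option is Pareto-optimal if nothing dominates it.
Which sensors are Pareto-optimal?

D1, D3, D5, D8

D1: not dominated (best power draw).
D2: dominated by D5 (accuracy 98.5≥96.8, power draw 89≤150).
D3: not dominated.
D4: dominated by D3 (accuracy 95.1≥84.9, power draw 53≤64).
D5: not dominated.
D6: dominated by D5 (accuracy 98.5≥95.5, power draw 89≤130).
D7: dominated by D5 (accuracy 98.5≥97.4, power draw 89≤126).
D8: not dominated (best accuracy).
D9: dominated by D3 (accuracy 95.1≥87.1, power draw 53≤110).
D10: dominated by D2 (accuracy 96.8≥96.2, power draw 150≤161).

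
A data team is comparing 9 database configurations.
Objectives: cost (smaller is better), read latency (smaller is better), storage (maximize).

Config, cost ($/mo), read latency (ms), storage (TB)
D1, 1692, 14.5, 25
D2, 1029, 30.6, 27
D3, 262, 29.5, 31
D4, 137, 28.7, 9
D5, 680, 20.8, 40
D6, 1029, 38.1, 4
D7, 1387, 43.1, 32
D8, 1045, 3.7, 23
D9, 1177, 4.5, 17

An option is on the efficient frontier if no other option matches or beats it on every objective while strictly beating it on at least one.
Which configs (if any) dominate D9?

D8: cost 1045≤1177, read latency 3.7≤4.5, storage 23≥17 — dominates D9.
Others (D1, D2, D3, D4, D5, D6, D7) are each worse than D9 on at least one objective.

D8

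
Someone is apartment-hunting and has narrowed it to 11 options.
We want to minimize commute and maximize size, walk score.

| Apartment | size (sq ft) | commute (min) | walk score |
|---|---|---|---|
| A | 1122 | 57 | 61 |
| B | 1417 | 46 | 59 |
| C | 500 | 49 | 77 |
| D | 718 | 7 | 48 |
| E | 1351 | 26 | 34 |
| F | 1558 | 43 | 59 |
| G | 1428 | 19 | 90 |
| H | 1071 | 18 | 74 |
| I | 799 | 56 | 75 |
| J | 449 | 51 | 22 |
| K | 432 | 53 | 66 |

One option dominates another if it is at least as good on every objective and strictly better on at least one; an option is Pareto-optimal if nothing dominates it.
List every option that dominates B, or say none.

F, G

F: size 1558≥1417, commute 43≤46, walk score 59≥59 — dominates B.
G: size 1428≥1417, commute 19≤46, walk score 90≥59 — dominates B.
Others (A, C, D, E, H, I, J, K) are each worse than B on at least one objective.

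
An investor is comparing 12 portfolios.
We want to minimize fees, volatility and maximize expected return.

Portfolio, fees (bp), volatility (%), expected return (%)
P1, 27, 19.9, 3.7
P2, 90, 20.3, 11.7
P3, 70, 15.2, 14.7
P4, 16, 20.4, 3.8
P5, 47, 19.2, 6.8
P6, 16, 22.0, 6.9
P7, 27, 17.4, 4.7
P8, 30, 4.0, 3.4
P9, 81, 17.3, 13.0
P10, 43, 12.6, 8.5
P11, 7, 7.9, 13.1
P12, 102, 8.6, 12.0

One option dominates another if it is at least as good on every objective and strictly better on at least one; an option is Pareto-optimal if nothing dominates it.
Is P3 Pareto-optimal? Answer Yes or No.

Yes

P1: worse on volatility (19.9 vs 15.2).
P2: worse on fees (90 vs 70).
P4: worse on volatility (20.4 vs 15.2).
P5: worse on volatility (19.2 vs 15.2).
P6: worse on volatility (22.0 vs 15.2).
P7: worse on volatility (17.4 vs 15.2).
P8: worse on expected return (3.4 vs 14.7).
P9: worse on fees (81 vs 70).
P10: worse on expected return (8.5 vs 14.7).
P11: worse on expected return (13.1 vs 14.7).
P12: worse on fees (102 vs 70).
No option is at least as good as P3 on every objective and strictly better on one.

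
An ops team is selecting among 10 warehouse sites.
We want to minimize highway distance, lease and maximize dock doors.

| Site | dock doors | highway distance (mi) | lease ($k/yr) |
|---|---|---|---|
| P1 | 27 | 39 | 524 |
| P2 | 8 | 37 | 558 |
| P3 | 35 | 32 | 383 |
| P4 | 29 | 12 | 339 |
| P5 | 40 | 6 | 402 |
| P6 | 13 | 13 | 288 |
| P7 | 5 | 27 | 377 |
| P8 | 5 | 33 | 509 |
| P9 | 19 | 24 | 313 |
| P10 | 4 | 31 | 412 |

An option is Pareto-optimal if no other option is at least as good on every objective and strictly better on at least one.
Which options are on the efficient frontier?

P3, P4, P5, P6, P9

P1: dominated by P3 (dock doors 35≥27, highway distance 32≤39, lease 383≤524).
P2: dominated by P3 (dock doors 35≥8, highway distance 32≤37, lease 383≤558).
P3: not dominated.
P4: not dominated.
P5: not dominated (best dock doors).
P6: not dominated (best lease).
P7: dominated by P4 (dock doors 29≥5, highway distance 12≤27, lease 339≤377).
P8: dominated by P3 (dock doors 35≥5, highway distance 32≤33, lease 383≤509).
P9: not dominated.
P10: dominated by P4 (dock doors 29≥4, highway distance 12≤31, lease 339≤412).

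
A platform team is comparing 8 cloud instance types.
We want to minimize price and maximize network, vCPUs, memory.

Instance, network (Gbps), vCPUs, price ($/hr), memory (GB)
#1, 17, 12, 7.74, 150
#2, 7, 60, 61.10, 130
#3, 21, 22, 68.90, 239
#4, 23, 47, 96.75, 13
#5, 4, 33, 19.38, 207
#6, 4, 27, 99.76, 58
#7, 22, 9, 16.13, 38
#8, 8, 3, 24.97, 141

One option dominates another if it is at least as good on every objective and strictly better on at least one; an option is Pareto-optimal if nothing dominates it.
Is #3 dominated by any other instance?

No

#1: worse on network (17 vs 21).
#2: worse on network (7 vs 21).
#4: worse on price (96.75 vs 68.90).
#5: worse on network (4 vs 21).
#6: worse on network (4 vs 21).
#7: worse on vCPUs (9 vs 22).
#8: worse on network (8 vs 21).
No option is at least as good as #3 on every objective and strictly better on one.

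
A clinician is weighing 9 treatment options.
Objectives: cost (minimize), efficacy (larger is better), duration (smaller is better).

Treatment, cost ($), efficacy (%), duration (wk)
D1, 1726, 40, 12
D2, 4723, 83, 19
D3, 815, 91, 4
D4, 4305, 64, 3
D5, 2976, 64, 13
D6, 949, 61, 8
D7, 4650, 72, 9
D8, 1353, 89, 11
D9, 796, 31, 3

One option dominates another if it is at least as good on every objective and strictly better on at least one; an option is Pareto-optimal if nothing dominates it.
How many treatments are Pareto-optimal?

D1: dominated by D3 (cost 815≤1726, efficacy 91≥40, duration 4≤12).
D2: dominated by D3 (cost 815≤4723, efficacy 91≥83, duration 4≤19).
D3: not dominated (best efficacy).
D4: not dominated.
D5: dominated by D3 (cost 815≤2976, efficacy 91≥64, duration 4≤13).
D6: dominated by D3 (cost 815≤949, efficacy 91≥61, duration 4≤8).
D7: dominated by D3 (cost 815≤4650, efficacy 91≥72, duration 4≤9).
D8: dominated by D3 (cost 815≤1353, efficacy 91≥89, duration 4≤11).
D9: not dominated (best cost).
Pareto-optimal: D3, D4, D9 → 3.

3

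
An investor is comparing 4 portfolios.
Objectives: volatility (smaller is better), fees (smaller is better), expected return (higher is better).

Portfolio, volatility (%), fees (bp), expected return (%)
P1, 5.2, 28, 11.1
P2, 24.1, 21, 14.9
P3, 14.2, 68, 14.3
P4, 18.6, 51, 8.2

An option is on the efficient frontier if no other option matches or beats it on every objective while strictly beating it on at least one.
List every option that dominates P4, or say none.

P1

P1: volatility 5.2≤18.6, fees 28≤51, expected return 11.1≥8.2 — dominates P4.
Others (P2, P3) are each worse than P4 on at least one objective.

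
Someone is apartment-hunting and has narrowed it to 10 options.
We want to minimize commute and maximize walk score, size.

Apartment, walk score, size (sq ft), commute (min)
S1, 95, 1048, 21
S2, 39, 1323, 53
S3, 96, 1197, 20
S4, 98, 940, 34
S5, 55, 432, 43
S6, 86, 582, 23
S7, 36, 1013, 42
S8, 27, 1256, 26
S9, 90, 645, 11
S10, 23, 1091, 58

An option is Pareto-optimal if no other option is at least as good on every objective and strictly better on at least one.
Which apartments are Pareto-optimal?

S2, S3, S4, S8, S9

S1: dominated by S3 (walk score 96≥95, size 1197≥1048, commute 20≤21).
S2: not dominated (best size).
S3: not dominated.
S4: not dominated (best walk score).
S5: dominated by S1 (walk score 95≥55, size 1048≥432, commute 21≤43).
S6: dominated by S1 (walk score 95≥86, size 1048≥582, commute 21≤23).
S7: dominated by S1 (walk score 95≥36, size 1048≥1013, commute 21≤42).
S8: not dominated.
S9: not dominated (best commute).
S10: dominated by S2 (walk score 39≥23, size 1323≥1091, commute 53≤58).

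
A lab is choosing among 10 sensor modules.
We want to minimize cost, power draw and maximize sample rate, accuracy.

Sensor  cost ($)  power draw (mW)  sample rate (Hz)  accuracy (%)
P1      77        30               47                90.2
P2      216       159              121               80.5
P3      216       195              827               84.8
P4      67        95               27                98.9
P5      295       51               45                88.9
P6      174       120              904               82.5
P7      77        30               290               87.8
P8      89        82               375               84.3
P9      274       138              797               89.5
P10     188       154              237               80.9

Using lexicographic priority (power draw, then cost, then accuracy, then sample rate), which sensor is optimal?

P1

First minimize power draw: best is 30, kept {P1, P7}.
Then minimize cost: best is 77, kept {P1, P7}.
Then maximize accuracy: best is 90.2, kept {P1}.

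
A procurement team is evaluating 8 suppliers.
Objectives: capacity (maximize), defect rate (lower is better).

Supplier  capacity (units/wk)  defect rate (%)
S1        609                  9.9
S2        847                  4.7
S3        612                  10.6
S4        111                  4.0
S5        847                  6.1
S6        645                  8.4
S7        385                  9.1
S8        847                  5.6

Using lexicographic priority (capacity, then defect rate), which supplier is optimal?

First maximize capacity: best is 847, kept {S2, S5, S8}.
Then minimize defect rate: best is 4.7, kept {S2}.

S2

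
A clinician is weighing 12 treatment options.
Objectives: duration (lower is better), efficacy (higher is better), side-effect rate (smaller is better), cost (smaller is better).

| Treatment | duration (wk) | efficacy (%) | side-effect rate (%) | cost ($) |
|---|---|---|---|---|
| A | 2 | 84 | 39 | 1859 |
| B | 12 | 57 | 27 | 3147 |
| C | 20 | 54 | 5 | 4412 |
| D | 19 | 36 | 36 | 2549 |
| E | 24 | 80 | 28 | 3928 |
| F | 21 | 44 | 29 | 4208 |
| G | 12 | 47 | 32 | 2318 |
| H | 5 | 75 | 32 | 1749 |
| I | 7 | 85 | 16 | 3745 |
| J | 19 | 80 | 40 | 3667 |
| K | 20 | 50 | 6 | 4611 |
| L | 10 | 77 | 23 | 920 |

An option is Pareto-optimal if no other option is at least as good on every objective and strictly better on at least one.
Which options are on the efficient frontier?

A, C, H, I, L

A: not dominated (best duration).
B: dominated by L (duration 10≤12, efficacy 77≥57, side-effect rate 23≤27, cost 920≤3147).
C: not dominated (best side-effect rate).
D: dominated by G (duration 12≤19, efficacy 47≥36, side-effect rate 32≤36, cost 2318≤2549).
E: dominated by I (duration 7≤24, efficacy 85≥80, side-effect rate 16≤28, cost 3745≤3928).
F: dominated by B (duration 12≤21, efficacy 57≥44, side-effect rate 27≤29, cost 3147≤4208).
G: dominated by H (duration 5≤12, efficacy 75≥47, side-effect rate 32≤32, cost 1749≤2318).
H: not dominated.
I: not dominated (best efficacy).
J: dominated by A (duration 2≤19, efficacy 84≥80, side-effect rate 39≤40, cost 1859≤3667).
K: dominated by C (duration 20≤20, efficacy 54≥50, side-effect rate 5≤6, cost 4412≤4611).
L: not dominated (best cost).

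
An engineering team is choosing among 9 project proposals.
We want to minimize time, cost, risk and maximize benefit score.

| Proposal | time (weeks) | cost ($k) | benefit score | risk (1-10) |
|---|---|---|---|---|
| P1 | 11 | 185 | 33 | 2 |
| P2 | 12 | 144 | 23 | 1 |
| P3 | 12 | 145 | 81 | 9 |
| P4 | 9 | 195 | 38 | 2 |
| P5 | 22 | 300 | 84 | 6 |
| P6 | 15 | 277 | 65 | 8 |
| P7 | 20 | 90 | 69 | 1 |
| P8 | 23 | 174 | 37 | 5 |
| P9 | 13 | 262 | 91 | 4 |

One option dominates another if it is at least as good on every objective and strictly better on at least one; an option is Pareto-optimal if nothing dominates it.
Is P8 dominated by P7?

P7 vs P8: time 20≤23, cost 90≤174, benefit score 69≥37, risk 1≤5 — P7 is at least as good on every objective with at least one strict improvement.

Yes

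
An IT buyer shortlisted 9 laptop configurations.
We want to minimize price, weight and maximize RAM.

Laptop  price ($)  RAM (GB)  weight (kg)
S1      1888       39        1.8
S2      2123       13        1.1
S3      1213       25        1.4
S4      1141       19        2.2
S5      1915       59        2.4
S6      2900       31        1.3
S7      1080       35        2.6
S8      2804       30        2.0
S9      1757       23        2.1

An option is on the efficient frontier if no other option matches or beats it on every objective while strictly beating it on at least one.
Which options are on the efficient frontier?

S1: not dominated.
S2: not dominated (best weight).
S3: not dominated.
S4: not dominated.
S5: not dominated (best RAM).
S6: not dominated.
S7: not dominated (best price).
S8: dominated by S1 (price 1888≤2804, RAM 39≥30, weight 1.8≤2.0).
S9: dominated by S3 (price 1213≤1757, RAM 25≥23, weight 1.4≤2.1).

S1, S2, S3, S4, S5, S6, S7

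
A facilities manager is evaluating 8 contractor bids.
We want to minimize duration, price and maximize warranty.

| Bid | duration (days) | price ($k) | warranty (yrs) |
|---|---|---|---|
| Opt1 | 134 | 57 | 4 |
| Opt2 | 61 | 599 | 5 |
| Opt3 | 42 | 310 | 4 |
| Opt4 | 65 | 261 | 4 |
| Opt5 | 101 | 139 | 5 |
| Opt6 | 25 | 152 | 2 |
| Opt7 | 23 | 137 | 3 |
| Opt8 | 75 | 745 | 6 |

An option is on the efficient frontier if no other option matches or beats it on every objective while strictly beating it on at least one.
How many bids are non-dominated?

Opt1: not dominated (best price).
Opt2: not dominated.
Opt3: not dominated.
Opt4: not dominated.
Opt5: not dominated.
Opt6: dominated by Opt7 (duration 23≤25, price 137≤152, warranty 3≥2).
Opt7: not dominated (best duration).
Opt8: not dominated (best warranty).
Pareto-optimal: Opt1, Opt2, Opt3, Opt4, Opt5, Opt7, Opt8 → 7.

7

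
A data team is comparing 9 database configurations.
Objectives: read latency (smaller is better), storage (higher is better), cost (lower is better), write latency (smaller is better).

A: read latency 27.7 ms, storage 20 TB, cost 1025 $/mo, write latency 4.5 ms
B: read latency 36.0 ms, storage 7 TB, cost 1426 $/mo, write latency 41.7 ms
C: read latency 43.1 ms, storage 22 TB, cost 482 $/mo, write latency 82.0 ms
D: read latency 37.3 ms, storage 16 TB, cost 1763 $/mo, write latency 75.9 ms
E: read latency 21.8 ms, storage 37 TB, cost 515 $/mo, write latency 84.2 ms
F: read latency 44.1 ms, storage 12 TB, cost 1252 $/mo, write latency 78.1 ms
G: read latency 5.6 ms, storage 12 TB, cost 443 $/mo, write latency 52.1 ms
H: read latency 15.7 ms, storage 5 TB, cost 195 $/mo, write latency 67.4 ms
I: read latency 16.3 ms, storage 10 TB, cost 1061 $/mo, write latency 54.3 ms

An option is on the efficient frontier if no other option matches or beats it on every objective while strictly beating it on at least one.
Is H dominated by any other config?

A: worse on read latency (27.7 vs 15.7).
B: worse on read latency (36.0 vs 15.7).
C: worse on read latency (43.1 vs 15.7).
D: worse on read latency (37.3 vs 15.7).
E: worse on read latency (21.8 vs 15.7).
F: worse on read latency (44.1 vs 15.7).
G: worse on cost (443 vs 195).
I: worse on read latency (16.3 vs 15.7).
No option is at least as good as H on every objective and strictly better on one.

No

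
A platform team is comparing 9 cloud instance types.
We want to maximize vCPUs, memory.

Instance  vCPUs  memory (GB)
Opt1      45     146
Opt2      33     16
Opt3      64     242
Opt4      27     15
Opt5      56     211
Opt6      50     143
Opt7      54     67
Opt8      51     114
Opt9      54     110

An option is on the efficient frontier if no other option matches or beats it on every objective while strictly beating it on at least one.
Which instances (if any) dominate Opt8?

Opt3, Opt5

Opt3: vCPUs 64≥51, memory 242≥114 — dominates Opt8.
Opt5: vCPUs 56≥51, memory 211≥114 — dominates Opt8.
Others (Opt1, Opt2, Opt4, Opt6, Opt7, Opt9) are each worse than Opt8 on at least one objective.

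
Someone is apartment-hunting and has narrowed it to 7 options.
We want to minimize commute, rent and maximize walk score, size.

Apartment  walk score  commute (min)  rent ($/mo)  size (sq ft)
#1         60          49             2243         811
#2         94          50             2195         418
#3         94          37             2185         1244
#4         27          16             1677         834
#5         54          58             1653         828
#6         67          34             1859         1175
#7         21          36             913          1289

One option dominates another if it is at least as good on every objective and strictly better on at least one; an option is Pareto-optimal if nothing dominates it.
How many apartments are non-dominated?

#1: dominated by #3 (walk score 94≥60, commute 37≤49, rent 2185≤2243, size 1244≥811).
#2: dominated by #3 (walk score 94≥94, commute 37≤50, rent 2185≤2195, size 1244≥418).
#3: not dominated.
#4: not dominated (best commute).
#5: not dominated.
#6: not dominated.
#7: not dominated (best rent).
Pareto-optimal: #3, #4, #5, #6, #7 → 5.

5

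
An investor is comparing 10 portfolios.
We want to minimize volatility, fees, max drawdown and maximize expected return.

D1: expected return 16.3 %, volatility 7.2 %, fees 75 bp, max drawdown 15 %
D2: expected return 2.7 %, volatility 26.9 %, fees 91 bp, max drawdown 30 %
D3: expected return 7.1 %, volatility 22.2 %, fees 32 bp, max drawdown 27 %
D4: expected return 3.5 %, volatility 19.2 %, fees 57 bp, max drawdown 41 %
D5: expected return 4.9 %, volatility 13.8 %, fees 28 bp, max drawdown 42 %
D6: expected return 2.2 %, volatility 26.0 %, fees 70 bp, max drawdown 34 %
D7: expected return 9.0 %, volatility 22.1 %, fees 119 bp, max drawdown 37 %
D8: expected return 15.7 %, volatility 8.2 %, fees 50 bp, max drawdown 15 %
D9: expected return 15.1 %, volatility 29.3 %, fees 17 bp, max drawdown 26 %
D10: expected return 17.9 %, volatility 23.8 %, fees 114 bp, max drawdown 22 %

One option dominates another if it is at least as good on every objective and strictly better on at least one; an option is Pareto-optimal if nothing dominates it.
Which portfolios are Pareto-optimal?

D1, D3, D5, D8, D9, D10

D1: not dominated (best volatility).
D2: dominated by D1 (expected return 16.3≥2.7, volatility 7.2≤26.9, fees 75≤91, max drawdown 15≤30).
D3: not dominated.
D4: dominated by D8 (expected return 15.7≥3.5, volatility 8.2≤19.2, fees 50≤57, max drawdown 15≤41).
D5: not dominated.
D6: dominated by D3 (expected return 7.1≥2.2, volatility 22.2≤26.0, fees 32≤70, max drawdown 27≤34).
D7: dominated by D1 (expected return 16.3≥9.0, volatility 7.2≤22.1, fees 75≤119, max drawdown 15≤37).
D8: not dominated.
D9: not dominated (best fees).
D10: not dominated (best expected return).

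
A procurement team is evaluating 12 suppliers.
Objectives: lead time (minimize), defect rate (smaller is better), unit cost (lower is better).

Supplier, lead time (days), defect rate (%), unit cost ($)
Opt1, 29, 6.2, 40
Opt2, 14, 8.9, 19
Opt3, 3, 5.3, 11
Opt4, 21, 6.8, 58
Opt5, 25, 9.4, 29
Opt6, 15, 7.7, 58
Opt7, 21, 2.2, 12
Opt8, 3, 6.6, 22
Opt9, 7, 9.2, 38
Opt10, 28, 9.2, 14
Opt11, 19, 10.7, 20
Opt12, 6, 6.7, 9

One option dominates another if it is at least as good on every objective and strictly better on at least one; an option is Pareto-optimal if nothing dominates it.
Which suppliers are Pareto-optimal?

Opt1: dominated by Opt3 (lead time 3≤29, defect rate 5.3≤6.2, unit cost 11≤40).
Opt2: dominated by Opt3 (lead time 3≤14, defect rate 5.3≤8.9, unit cost 11≤19).
Opt3: not dominated.
Opt4: dominated by Opt3 (lead time 3≤21, defect rate 5.3≤6.8, unit cost 11≤58).
Opt5: dominated by Opt2 (lead time 14≤25, defect rate 8.9≤9.4, unit cost 19≤29).
Opt6: dominated by Opt3 (lead time 3≤15, defect rate 5.3≤7.7, unit cost 11≤58).
Opt7: not dominated (best defect rate).
Opt8: dominated by Opt3 (lead time 3≤3, defect rate 5.3≤6.6, unit cost 11≤22).
Opt9: dominated by Opt3 (lead time 3≤7, defect rate 5.3≤9.2, unit cost 11≤38).
Opt10: dominated by Opt3 (lead time 3≤28, defect rate 5.3≤9.2, unit cost 11≤14).
Opt11: dominated by Opt2 (lead time 14≤19, defect rate 8.9≤10.7, unit cost 19≤20).
Opt12: not dominated (best unit cost).

Opt3, Opt7, Opt12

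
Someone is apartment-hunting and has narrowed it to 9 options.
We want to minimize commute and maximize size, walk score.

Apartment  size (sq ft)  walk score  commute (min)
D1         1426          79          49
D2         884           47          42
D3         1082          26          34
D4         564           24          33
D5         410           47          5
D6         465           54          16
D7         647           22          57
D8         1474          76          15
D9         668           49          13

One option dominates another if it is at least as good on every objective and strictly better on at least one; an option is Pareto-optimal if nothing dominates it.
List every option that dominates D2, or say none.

D8: size 1474≥884, walk score 76≥47, commute 15≤42 — dominates D2.
Others (D1, D3, D4, D5, D6, D7, D9) are each worse than D2 on at least one objective.

D8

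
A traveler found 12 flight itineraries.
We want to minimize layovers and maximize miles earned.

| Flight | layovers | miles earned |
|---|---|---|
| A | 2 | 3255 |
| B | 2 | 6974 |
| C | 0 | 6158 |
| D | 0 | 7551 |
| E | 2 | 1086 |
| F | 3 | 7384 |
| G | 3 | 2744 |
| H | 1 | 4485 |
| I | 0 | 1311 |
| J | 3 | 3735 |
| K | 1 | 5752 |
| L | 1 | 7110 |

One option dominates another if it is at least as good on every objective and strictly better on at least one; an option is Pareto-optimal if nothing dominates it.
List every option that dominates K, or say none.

C, D, L

C: layovers 0≤1, miles earned 6158≥5752 — dominates K.
D: layovers 0≤1, miles earned 7551≥5752 — dominates K.
L: layovers 1≤1, miles earned 7110≥5752 — dominates K.
Others (A, B, E, F, G, H, I, J) are each worse than K on at least one objective.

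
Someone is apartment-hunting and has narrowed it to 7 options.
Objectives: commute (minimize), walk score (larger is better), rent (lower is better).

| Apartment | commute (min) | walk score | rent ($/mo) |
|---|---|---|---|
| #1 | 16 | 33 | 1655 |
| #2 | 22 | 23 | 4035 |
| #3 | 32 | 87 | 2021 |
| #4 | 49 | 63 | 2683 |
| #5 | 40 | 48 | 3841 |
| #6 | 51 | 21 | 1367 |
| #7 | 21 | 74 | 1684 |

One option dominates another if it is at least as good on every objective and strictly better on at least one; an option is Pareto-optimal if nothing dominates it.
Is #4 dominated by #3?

#3 vs #4: commute 32≤49, walk score 87≥63, rent 2021≤2683 — #3 is at least as good on every objective with at least one strict improvement.

Yes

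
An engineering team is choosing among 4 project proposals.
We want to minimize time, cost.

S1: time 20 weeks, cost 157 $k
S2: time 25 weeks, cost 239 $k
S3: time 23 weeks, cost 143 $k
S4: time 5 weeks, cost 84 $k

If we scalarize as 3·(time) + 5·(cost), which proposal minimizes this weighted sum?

S1: 3·20 + 5·157 = 845
S2: 3·25 + 5·239 = 1270
S3: 3·23 + 5·143 = 784
S4: 3·5 + 5·84 = 435
Lowest: S4 at 435.

S4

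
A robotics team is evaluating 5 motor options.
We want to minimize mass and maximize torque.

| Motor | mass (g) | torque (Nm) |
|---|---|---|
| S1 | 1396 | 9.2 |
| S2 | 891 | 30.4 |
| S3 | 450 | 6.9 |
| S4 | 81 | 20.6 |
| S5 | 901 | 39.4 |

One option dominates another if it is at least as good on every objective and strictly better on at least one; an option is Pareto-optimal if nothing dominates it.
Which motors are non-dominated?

S2, S4, S5

S1: dominated by S2 (mass 891≤1396, torque 30.4≥9.2).
S2: not dominated.
S3: dominated by S4 (mass 81≤450, torque 20.6≥6.9).
S4: not dominated (best mass).
S5: not dominated (best torque).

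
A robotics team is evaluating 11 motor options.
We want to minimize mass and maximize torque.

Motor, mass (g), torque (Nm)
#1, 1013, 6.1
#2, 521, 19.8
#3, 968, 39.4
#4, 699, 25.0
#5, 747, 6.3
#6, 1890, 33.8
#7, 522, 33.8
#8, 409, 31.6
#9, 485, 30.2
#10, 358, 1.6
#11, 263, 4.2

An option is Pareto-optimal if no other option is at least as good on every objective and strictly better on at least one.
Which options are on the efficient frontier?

#3, #7, #8, #11

#1: dominated by #2 (mass 521≤1013, torque 19.8≥6.1).
#2: dominated by #8 (mass 409≤521, torque 31.6≥19.8).
#3: not dominated (best torque).
#4: dominated by #7 (mass 522≤699, torque 33.8≥25.0).
#5: dominated by #2 (mass 521≤747, torque 19.8≥6.3).
#6: dominated by #3 (mass 968≤1890, torque 39.4≥33.8).
#7: not dominated.
#8: not dominated.
#9: dominated by #8 (mass 409≤485, torque 31.6≥30.2).
#10: dominated by #11 (mass 263≤358, torque 4.2≥1.6).
#11: not dominated (best mass).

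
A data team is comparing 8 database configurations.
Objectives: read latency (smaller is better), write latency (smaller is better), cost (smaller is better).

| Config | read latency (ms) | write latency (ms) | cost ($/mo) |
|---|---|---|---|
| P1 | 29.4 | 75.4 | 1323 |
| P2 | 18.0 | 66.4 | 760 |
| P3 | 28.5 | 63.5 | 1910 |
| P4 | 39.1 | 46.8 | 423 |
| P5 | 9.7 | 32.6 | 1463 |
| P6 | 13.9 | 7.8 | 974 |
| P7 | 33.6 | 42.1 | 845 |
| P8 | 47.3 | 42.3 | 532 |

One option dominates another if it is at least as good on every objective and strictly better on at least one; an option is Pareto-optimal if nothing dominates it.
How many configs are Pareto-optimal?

P1: dominated by P2 (read latency 18.0≤29.4, write latency 66.4≤75.4, cost 760≤1323).
P2: not dominated.
P3: dominated by P5 (read latency 9.7≤28.5, write latency 32.6≤63.5, cost 1463≤1910).
P4: not dominated (best cost).
P5: not dominated (best read latency).
P6: not dominated (best write latency).
P7: not dominated.
P8: not dominated.
Pareto-optimal: P2, P4, P5, P6, P7, P8 → 6.

6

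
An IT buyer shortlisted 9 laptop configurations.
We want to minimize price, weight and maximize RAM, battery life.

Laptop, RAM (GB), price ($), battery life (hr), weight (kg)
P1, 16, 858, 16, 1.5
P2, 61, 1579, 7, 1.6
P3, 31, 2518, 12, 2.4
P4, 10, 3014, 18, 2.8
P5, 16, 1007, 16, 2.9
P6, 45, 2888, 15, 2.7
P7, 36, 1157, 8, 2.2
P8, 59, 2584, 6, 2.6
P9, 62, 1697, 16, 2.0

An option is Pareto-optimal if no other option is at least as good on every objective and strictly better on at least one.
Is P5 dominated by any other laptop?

Yes

P1 vs P5: RAM 16≥16, price 858≤1007, battery life 16≥16, weight 1.5≤2.9 — P1 is at least as good on every objective and strictly better on at least one, so P1 dominates P5.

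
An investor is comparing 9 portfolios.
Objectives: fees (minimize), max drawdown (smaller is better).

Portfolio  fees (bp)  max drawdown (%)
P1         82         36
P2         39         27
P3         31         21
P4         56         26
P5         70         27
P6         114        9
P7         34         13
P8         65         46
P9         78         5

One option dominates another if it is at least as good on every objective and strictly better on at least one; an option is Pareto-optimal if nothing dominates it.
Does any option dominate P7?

P1: worse on fees (82 vs 34).
P2: worse on fees (39 vs 34).
P3: worse on max drawdown (21 vs 13).
P4: worse on fees (56 vs 34).
P5: worse on fees (70 vs 34).
P6: worse on fees (114 vs 34).
P8: worse on fees (65 vs 34).
P9: worse on fees (78 vs 34).
No option is at least as good as P7 on every objective and strictly better on one.

No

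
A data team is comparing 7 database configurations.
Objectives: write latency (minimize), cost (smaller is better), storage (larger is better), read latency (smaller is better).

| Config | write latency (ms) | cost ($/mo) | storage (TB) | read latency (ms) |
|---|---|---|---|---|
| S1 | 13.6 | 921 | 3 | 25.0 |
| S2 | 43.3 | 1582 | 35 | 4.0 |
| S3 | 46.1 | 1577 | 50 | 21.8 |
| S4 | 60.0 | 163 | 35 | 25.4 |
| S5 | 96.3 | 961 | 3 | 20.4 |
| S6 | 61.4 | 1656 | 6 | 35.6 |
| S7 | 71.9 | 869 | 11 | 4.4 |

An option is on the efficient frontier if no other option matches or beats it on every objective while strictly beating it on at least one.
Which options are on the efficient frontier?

S1, S2, S3, S4, S7

S1: not dominated (best write latency).
S2: not dominated (best read latency).
S3: not dominated (best storage).
S4: not dominated (best cost).
S5: dominated by S7 (write latency 71.9≤96.3, cost 869≤961, storage 11≥3, read latency 4.4≤20.4).
S6: dominated by S2 (write latency 43.3≤61.4, cost 1582≤1656, storage 35≥6, read latency 4.0≤35.6).
S7: not dominated.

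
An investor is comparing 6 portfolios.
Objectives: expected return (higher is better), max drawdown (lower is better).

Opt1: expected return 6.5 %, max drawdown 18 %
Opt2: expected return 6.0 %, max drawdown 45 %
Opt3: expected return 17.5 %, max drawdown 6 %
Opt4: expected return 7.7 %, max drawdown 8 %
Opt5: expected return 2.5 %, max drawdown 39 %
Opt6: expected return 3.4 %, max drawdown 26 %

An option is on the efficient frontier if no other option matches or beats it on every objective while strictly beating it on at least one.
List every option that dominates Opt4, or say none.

Opt3: expected return 17.5≥7.7, max drawdown 6≤8 — dominates Opt4.
Others (Opt1, Opt2, Opt5, Opt6) are each worse than Opt4 on at least one objective.

Opt3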